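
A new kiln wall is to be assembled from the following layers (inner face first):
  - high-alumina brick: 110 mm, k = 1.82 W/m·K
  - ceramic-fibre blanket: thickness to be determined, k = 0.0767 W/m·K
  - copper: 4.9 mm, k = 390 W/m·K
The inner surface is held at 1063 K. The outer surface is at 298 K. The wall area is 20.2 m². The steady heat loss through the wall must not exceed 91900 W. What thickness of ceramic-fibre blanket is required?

L ≈ 8.26 mm

Using the resistance-network approach (series):
R_high-alumina brick = L/(kA) = 0.11/(1.82×20.2) = 0.002992 K/W
R_copper = L/(kA) = 0.0049/(390×20.2) = 6.22×10^-7 K/W
Sum of the known resistances R_other = 0.002993 K/W
Required total resistance R_tot = ΔT/Q_allow = 765/91900 = 0.008324 K/W
R_ceramic-fibre blanket = R_tot − R_other = 0.005332 K/W
L = R·k·A = 0.005332×0.0767×20.2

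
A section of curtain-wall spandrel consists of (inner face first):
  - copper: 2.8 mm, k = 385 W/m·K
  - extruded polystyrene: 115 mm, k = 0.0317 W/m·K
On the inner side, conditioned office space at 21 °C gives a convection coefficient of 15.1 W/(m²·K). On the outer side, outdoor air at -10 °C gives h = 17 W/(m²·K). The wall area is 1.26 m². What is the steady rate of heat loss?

Q ≈ 10.4 W

Series thermal resistances:
R_inner film = 1/(h_i·A) = 1/(15.1×1.26) = 0.05256 K/W
R_copper = L/(kA) = 0.0028/(385×1.26) = 5.772×10^-6 K/W
R_extruded polystyrene = L/(kA) = 0.115/(0.0317×1.26) = 2.879 K/W
R_outer film = 1/(h_o·A) = 1/(17×1.26) = 0.04669 K/W
R_total = 2.978 K/W
Q = ΔT / R_total = 31 / 2.978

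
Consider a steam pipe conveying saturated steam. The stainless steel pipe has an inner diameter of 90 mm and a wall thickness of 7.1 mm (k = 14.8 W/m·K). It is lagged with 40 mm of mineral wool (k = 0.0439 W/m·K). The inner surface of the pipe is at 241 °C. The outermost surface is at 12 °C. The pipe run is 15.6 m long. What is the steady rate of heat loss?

Q ≈ 1730 W

Per-layer cylindrical resistances, series-summed:
R_stainless steel pipe wall = ln(52.1/45)/(2π×14.8×15.6) = 1.01×10^-4 K/W
R_mineral wool = ln(92.1/52.1)/(2π×0.0439×15.6) = 0.1324 K/W
R_total = 0.1325 K/W
Q = ΔT/R_total = 229/0.1325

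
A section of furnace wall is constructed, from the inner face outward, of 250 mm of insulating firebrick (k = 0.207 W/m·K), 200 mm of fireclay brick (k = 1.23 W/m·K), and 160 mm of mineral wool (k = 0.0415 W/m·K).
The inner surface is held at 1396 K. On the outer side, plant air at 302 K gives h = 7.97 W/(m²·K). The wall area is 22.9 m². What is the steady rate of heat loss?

Q ≈ 4680 W

Treating each layer as a thermal resistance in series:
R_insulating firebrick = L/(kA) = 0.25/(0.207×22.9) = 0.05274 K/W
R_fireclay brick = L/(kA) = 0.2/(1.23×22.9) = 0.007101 K/W
R_mineral wool = L/(kA) = 0.16/(0.0415×22.9) = 0.1684 K/W
R_outer film = 1/(h_o·A) = 1/(7.97×22.9) = 0.005479 K/W
R_total = 0.2337 K/W
Q = ΔT / R_total = 1094 / 0.2337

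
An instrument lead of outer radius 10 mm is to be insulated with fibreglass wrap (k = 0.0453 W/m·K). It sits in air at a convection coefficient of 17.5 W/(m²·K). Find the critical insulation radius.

r_cr ≈ 2.59 mm

For a cylinder r_cr = k/h = 0.0453/17.5
r_cr = 2.59 mm; since the bare radius (10 mm) is above r_cr, any added insulation will reduce heat loss.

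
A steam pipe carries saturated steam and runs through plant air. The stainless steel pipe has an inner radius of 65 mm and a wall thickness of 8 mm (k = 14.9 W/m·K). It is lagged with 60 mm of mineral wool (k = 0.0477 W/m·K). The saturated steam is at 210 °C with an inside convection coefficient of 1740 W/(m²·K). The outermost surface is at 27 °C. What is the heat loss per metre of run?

q′ ≈ 91.3 W/m

Per-layer cylindrical resistances, series-summed:
R_inner film = 1/(h_i·2πr₁L) = 1/(1740×2π×0.065×1) = 0.001407 K/W
R_stainless steel pipe wall = ln(73/65)/(2π×14.9×1) = 0.00124 K/W
R_mineral wool = ln(133/73)/(2π×0.0477×1) = 2.002 K/W
R_total = 2.004 K/W
Q = ΔT/R_total = 183/2.004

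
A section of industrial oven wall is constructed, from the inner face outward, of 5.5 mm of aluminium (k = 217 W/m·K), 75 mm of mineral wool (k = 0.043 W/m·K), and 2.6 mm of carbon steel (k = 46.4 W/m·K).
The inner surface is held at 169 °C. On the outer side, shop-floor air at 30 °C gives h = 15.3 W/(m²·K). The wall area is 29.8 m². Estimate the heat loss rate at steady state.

Q ≈ 2290 W

Series thermal resistances:
R_aluminium = L/(kA) = 0.0055/(217×29.8) = 8.505×10^-7 K/W
R_mineral wool = L/(kA) = 0.075/(0.043×29.8) = 0.05853 K/W
R_carbon steel = L/(kA) = 0.0026/(46.4×29.8) = 1.88×10^-6 K/W
R_outer film = 1/(h_o·A) = 1/(15.3×29.8) = 0.002193 K/W
R_total = 0.06073 K/W
Q = ΔT / R_total = 139 / 0.06073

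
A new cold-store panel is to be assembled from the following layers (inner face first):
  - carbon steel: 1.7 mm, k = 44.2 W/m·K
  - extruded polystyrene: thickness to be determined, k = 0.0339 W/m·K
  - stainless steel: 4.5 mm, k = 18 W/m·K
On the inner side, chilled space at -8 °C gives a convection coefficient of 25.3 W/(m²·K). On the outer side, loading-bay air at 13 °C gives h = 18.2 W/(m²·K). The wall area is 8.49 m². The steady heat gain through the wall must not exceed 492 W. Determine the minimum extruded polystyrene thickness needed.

Using the resistance-network approach (series):
R_inner film = 1/(h_i·A) = 1/(25.3×8.49) = 0.004656 K/W
R_carbon steel = L/(kA) = 0.0017/(44.2×8.49) = 4.53×10^-6 K/W
R_stainless steel = L/(kA) = 0.0045/(18×8.49) = 2.945×10^-5 K/W
R_outer film = 1/(h_o·A) = 1/(18.2×8.49) = 0.006472 K/W
Sum of the known resistances R_other = 0.01116 K/W
Required total resistance R_tot = ΔT/Q_allow = 21/492 = 0.04268 K/W
R_extruded polystyrene = R_tot − R_other = 0.03152 K/W
L = R·k·A = 0.03152×0.0339×8.49

L ≈ 9.07 mm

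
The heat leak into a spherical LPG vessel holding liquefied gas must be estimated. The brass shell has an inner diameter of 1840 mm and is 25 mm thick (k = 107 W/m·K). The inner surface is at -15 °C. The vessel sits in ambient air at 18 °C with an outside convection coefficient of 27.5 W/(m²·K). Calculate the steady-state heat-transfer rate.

Q ≈ 10100 W

Spherical conduction: R = (1/r_in − 1/r_out)/(4πk) per layer; series-sum.
R_brass shell = (1/0.92 − 1/0.945)/(4π×107) = 2.139×10^-5 K/W
R_outer film = 1/(h·4πr_o²) = 1/(27.5×4π×0.945²) = 0.00324 K/W
R_total = 0.003262 K/W
Q = ΔT/R_total = 33/0.003262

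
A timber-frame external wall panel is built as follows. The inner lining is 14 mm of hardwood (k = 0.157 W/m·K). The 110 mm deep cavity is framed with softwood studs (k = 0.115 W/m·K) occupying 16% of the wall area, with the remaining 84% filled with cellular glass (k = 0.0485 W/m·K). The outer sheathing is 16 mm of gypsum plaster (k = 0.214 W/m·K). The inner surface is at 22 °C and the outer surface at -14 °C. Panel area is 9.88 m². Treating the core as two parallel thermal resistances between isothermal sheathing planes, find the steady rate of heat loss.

Sheathing layers in series; stud and cavity paths in parallel between them.
R_inner = 0.014/(0.157×9.88) = 0.009026 K/W
R_stud  = 0.11/(0.115×0.16×9.88) = 0.6051 K/W
R_cav   = 0.11/(0.0485×0.84×9.88) = 0.2733 K/W
1/R_core = 1/R_stud + 1/R_cav → R_core = 0.1883 K/W
R_outer = 0.016/(0.214×9.88) = 0.007567 K/W
R_total = 0.2049 K/W
Q = ΔT/R_total = 36/0.2049

Q ≈ 176 W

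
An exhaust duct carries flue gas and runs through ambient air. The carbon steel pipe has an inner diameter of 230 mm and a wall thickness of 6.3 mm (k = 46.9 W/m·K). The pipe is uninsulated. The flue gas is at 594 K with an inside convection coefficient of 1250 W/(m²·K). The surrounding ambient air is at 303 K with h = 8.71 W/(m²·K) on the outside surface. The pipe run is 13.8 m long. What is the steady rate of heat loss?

Q ≈ 26400 W

Radial resistances (cylindrical: R_cond = ln(r_o/r_i)/(2πkL), R_conv = 1/(h·2πrL)):
R_inner film = 1/(h_i·2πr₁L) = 1/(1250×2π×0.115×13.8) = 8.023×10^-5 K/W
R_carbon steel pipe wall = ln(121.3/115)/(2π×46.9×13.8) = 1.312×10^-5 K/W
R_outer film = 1/(h_o·2πr_oL) = 1/(8.71×2π×0.1213×13.8) = 0.01092 K/W
R_total = 0.01101 K/W
Q = ΔT/R_total = 291/0.01101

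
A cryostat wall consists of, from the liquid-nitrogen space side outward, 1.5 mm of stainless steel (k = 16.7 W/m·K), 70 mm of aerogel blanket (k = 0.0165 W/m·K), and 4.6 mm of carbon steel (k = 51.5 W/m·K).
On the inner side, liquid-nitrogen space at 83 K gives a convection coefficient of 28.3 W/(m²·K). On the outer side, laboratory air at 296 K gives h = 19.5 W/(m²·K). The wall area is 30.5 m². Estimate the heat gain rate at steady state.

Thermal resistances in series:
R_inner film = 1/(h_i·A) = 1/(28.3×30.5) = 0.001159 K/W
R_stainless steel = L/(kA) = 0.0015/(16.7×30.5) = 2.945×10^-6 K/W
R_aerogel blanket = L/(kA) = 0.07/(0.0165×30.5) = 0.1391 K/W
R_carbon steel = L/(kA) = 0.0046/(51.5×30.5) = 2.929×10^-6 K/W
R_outer film = 1/(h_o·A) = 1/(19.5×30.5) = 0.001681 K/W
R_total = 0.1419 K/W
Q = ΔT / R_total = 213 / 0.1419

Q ≈ 1500 W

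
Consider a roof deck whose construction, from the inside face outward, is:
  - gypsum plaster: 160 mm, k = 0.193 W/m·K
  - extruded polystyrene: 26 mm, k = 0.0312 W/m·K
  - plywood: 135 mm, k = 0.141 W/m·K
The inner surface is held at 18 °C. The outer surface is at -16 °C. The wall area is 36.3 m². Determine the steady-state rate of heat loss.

Q ≈ 471 W

Model the wall as resistances in series:
R_gypsum plaster = L/(kA) = 0.16/(0.193×36.3) = 0.02284 K/W
R_extruded polystyrene = L/(kA) = 0.026/(0.0312×36.3) = 0.02296 K/W
R_plywood = L/(kA) = 0.135/(0.141×36.3) = 0.02638 K/W
R_total = 0.07217 K/W
Q = ΔT / R_total = 34 / 0.07217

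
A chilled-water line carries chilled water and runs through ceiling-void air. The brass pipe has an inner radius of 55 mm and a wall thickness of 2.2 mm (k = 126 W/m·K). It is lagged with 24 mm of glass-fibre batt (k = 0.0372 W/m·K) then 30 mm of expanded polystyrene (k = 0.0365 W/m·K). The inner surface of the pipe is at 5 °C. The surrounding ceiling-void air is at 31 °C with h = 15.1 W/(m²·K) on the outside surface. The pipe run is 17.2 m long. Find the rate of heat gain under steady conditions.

Cylindrical conduction, so R = ln(r₂/r₁)/(2πkL) per layer, in series:
R_brass pipe wall = ln(57.2/55)/(2π×126×17.2) = 2.88×10^-6 K/W
R_glass-fibre batt = ln(81.2/57.2)/(2π×0.0372×17.2) = 0.08715 K/W
R_expanded polystyrene = ln(111.2/81.2)/(2π×0.0365×17.2) = 0.07971 K/W
R_outer film = 1/(h_o·2πr_oL) = 1/(15.1×2π×0.1112×17.2) = 0.005511 K/W
R_total = 0.1724 K/W
Q = ΔT/R_total = 26/0.1724

Q ≈ 151 W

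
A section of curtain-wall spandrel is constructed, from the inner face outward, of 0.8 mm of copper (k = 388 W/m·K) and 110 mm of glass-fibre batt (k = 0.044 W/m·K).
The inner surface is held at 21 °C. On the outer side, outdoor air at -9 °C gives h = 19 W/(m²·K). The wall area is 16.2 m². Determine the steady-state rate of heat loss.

Treating each layer as a thermal resistance in series:
R_copper = L/(kA) = 0.0008/(388×16.2) = 1.273×10^-7 K/W
R_glass-fibre batt = L/(kA) = 0.11/(0.044×16.2) = 0.1543 K/W
R_outer film = 1/(h_o·A) = 1/(19×16.2) = 0.003249 K/W
R_total = 0.1576 K/W
Q = ΔT / R_total = 30 / 0.1576

Q ≈ 190 W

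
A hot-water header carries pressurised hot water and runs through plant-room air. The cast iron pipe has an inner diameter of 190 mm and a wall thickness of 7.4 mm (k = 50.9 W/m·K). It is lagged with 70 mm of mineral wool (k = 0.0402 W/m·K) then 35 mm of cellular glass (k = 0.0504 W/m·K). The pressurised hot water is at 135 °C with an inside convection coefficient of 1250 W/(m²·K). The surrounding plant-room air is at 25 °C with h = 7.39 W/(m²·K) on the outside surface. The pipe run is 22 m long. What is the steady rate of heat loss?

Per-layer cylindrical resistances, series-summed:
R_inner film = 1/(h_i·2πr₁L) = 1/(1250×2π×0.095×22) = 6.092×10^-5 K/W
R_cast iron pipe wall = ln(102.4/95)/(2π×50.9×22) = 1.066×10^-5 K/W
R_mineral wool = ln(172.4/102.4)/(2π×0.0402×22) = 0.09375 K/W
R_cellular glass = ln(207.4/172.4)/(2π×0.0504×22) = 0.02653 K/W
R_outer film = 1/(h_o·2πr_oL) = 1/(7.39×2π×0.2074×22) = 0.00472 K/W
R_total = 0.1251 K/W
Q = ΔT/R_total = 110/0.1251

Q ≈ 880 W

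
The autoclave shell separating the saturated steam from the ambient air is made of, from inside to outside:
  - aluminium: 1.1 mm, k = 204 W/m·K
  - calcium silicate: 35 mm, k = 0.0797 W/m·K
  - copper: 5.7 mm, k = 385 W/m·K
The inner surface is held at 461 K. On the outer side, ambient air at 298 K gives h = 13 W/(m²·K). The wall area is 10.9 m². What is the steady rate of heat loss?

Series thermal resistances:
R_aluminium = L/(kA) = 0.0011/(204×10.9) = 4.947×10^-7 K/W
R_calcium silicate = L/(kA) = 0.035/(0.0797×10.9) = 0.04029 K/W
R_copper = L/(kA) = 0.0057/(385×10.9) = 1.358×10^-6 K/W
R_outer film = 1/(h_o·A) = 1/(13×10.9) = 0.007057 K/W
R_total = 0.04735 K/W
Q = ΔT / R_total = 163 / 0.04735

Q ≈ 3440 W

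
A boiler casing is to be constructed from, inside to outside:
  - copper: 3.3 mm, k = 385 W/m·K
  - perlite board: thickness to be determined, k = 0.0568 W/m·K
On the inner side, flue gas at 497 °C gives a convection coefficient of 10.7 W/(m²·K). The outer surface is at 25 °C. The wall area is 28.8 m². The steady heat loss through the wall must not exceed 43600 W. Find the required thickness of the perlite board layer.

L ≈ 12.4 mm

Model the wall as resistances in series:
R_inner film = 1/(h_i·A) = 1/(10.7×28.8) = 0.003245 K/W
R_copper = L/(kA) = 0.0033/(385×28.8) = 2.976×10^-7 K/W
Sum of the known resistances R_other = 0.003245 K/W
Required total resistance R_tot = ΔT/Q_allow = 472/43600 = 0.01083 K/W
R_perlite board = R_tot − R_other = 0.00758 K/W
L = R·k·A = 0.00758×0.0568×28.8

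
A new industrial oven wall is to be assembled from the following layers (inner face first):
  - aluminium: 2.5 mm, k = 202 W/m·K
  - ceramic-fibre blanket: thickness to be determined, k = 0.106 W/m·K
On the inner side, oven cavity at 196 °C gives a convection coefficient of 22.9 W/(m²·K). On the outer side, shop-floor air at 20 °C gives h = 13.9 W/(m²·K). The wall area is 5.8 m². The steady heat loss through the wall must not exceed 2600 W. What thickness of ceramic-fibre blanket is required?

Series thermal resistances:
R_inner film = 1/(h_i·A) = 1/(22.9×5.8) = 0.007529 K/W
R_aluminium = L/(kA) = 0.0025/(202×5.8) = 2.134×10^-6 K/W
R_outer film = 1/(h_o·A) = 1/(13.9×5.8) = 0.0124 K/W
Sum of the known resistances R_other = 0.01993 K/W
Required total resistance R_tot = ΔT/Q_allow = 176/2600 = 0.06769 K/W
R_ceramic-fibre blanket = R_tot − R_other = 0.04776 K/W
L = R·k·A = 0.04776×0.106×5.8

L ≈ 29.4 mm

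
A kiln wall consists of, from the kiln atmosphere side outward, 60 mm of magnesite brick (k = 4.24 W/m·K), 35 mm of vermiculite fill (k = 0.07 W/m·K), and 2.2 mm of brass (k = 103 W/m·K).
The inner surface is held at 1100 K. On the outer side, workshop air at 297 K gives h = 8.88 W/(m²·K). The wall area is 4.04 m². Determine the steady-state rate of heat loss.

Thermal resistances in series:
R_magnesite brick = L/(kA) = 0.06/(4.24×4.04) = 0.003503 K/W
R_vermiculite fill = L/(kA) = 0.035/(0.07×4.04) = 0.1238 K/W
R_brass = L/(kA) = 0.0022/(103×4.04) = 5.287×10^-6 K/W
R_outer film = 1/(h_o·A) = 1/(8.88×4.04) = 0.02787 K/W
R_total = 0.1551 K/W
Q = ΔT / R_total = 803 / 0.1551

Q ≈ 5180 W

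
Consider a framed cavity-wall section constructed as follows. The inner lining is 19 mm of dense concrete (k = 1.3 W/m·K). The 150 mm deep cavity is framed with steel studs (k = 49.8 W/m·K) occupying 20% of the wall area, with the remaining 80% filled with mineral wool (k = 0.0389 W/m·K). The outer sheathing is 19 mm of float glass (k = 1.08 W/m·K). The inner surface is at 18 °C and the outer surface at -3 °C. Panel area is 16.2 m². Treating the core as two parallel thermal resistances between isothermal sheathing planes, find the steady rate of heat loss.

Sheathing layers in series; stud and cavity paths in parallel between them.
R_inner = 0.019/(1.3×16.2) = 9.022×10^-4 K/W
R_stud  = 0.15/(49.8×0.2×16.2) = 9.296×10^-4 K/W
R_cav   = 0.15/(0.0389×0.8×16.2) = 0.2975 K/W
1/R_core = 1/R_stud + 1/R_cav → R_core = 9.267×10^-4 K/W
R_outer = 0.019/(1.08×16.2) = 0.001086 K/W
R_total = 0.002915 K/W
Q = ΔT/R_total = 21/0.002915

Q ≈ 7200 W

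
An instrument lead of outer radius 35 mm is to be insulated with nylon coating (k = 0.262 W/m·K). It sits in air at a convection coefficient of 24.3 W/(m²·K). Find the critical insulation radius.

r_cr ≈ 10.8 mm

For a cylinder r_cr = k/h = 0.262/24.3
r_cr = 10.8 mm; since the bare radius (35 mm) is above r_cr, any added insulation will reduce heat loss.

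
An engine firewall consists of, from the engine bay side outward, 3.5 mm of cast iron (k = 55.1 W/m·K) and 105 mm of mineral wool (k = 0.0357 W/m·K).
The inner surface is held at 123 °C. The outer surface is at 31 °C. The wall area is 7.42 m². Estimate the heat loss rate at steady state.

Series thermal resistances:
R_cast iron = L/(kA) = 0.0035/(55.1×7.42) = 8.561×10^-6 K/W
R_mineral wool = L/(kA) = 0.105/(0.0357×7.42) = 0.3964 K/W
R_total = 0.3964 K/W
Q = ΔT / R_total = 92 / 0.3964

Q ≈ 232 W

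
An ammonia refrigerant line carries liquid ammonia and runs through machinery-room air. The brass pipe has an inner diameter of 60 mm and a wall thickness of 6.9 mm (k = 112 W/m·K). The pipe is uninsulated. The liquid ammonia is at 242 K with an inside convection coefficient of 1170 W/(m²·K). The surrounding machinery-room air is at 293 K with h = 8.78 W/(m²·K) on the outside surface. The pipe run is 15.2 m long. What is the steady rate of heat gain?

Q ≈ 1560 W

For a radial system each layer contributes R = ln(r_out/r_in)/(2πkL); films add R = 1/(hA).
R_inner film = 1/(h_i·2πr₁L) = 1/(1170×2π×0.03×15.2) = 2.983×10^-4 K/W
R_brass pipe wall = ln(36.9/30)/(2π×112×15.2) = 1.935×10^-5 K/W
R_outer film = 1/(h_o·2πr_oL) = 1/(8.78×2π×0.0369×15.2) = 0.03232 K/W
R_total = 0.03264 K/W
Q = ΔT/R_total = 51/0.03264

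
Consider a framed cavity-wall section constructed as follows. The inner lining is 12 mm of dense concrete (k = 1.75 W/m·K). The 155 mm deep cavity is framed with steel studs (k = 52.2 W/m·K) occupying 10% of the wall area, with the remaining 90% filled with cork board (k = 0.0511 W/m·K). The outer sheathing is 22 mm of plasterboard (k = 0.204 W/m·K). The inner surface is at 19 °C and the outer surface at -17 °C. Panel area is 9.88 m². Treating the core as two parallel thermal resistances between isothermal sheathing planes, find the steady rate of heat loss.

Q ≈ 2470 W

Sheathing layers in series; stud and cavity paths in parallel between them.
R_inner = 0.012/(1.75×9.88) = 6.94×10^-4 K/W
R_stud  = 0.155/(52.2×0.1×9.88) = 0.003005 K/W
R_cav   = 0.155/(0.0511×0.9×9.88) = 0.3411 K/W
1/R_core = 1/R_stud + 1/R_cav → R_core = 0.002979 K/W
R_outer = 0.022/(0.204×9.88) = 0.01092 K/W
R_total = 0.01459 K/W
Q = ΔT/R_total = 36/0.01459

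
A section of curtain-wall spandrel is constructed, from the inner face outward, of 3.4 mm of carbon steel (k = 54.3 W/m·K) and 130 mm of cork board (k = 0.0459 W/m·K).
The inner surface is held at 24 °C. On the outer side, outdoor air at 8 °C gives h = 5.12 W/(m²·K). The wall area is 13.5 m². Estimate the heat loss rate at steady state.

Model the wall as resistances in series:
R_carbon steel = L/(kA) = 0.0034/(54.3×13.5) = 4.638×10^-6 K/W
R_cork board = L/(kA) = 0.13/(0.0459×13.5) = 0.2098 K/W
R_outer film = 1/(h_o·A) = 1/(5.12×13.5) = 0.01447 K/W
R_total = 0.2243 K/W
Q = ΔT / R_total = 16 / 0.2243

Q ≈ 71.3 W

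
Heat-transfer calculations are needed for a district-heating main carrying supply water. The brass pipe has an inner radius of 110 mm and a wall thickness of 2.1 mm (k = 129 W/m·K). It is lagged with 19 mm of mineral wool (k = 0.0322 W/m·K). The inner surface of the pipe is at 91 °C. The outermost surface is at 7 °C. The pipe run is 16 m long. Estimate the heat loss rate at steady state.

Radial resistances (cylindrical: R_cond = ln(r_o/r_i)/(2πkL), R_conv = 1/(h·2πrL)):
R_brass pipe wall = ln(112.1/110)/(2π×129×16) = 1.458×10^-6 K/W
R_mineral wool = ln(131.1/112.1)/(2π×0.0322×16) = 0.04837 K/W
R_total = 0.04837 K/W
Q = ΔT/R_total = 84/0.04837

Q ≈ 1740 W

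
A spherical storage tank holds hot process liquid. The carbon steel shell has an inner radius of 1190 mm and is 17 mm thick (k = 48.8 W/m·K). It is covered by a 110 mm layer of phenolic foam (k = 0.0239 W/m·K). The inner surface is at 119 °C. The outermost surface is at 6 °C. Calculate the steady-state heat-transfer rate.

Q ≈ 490 W

For a spherical shell R = (1/r₁ − 1/r₂)/(4πk); film R = 1/(h·4πr²). In series:
R_carbon steel shell = (1/1.19 − 1/1.207)/(4π×48.8) = 1.93×10^-5 K/W
R_phenolic foam = (1/1.207 − 1/1.317)/(4π×0.0239) = 0.2304 K/W
R_total = 0.2304 K/W
Q = ΔT/R_total = 113/0.2304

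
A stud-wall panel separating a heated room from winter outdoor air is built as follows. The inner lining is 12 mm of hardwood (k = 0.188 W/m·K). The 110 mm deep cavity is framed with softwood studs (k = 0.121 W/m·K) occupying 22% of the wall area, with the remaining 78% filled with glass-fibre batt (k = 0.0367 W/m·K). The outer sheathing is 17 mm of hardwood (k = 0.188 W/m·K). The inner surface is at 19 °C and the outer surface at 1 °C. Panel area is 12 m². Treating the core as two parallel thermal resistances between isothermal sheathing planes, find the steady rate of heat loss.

Q ≈ 101 W

Sheathing layers in series; stud and cavity paths in parallel between them.
R_inner = 0.012/(0.188×12) = 0.005319 K/W
R_stud  = 0.11/(0.121×0.22×12) = 0.3444 K/W
R_cav   = 0.11/(0.0367×0.78×12) = 0.3202 K/W
1/R_core = 1/R_stud + 1/R_cav → R_core = 0.1659 K/W
R_outer = 0.017/(0.188×12) = 0.007535 K/W
R_total = 0.1788 K/W
Q = ΔT/R_total = 18/0.1788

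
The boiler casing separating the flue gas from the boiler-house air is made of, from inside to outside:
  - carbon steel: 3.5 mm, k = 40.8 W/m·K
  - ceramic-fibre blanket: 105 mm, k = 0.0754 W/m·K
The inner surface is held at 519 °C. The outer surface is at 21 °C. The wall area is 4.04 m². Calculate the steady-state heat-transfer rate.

Thermal resistances in series:
R_carbon steel = L/(kA) = 0.0035/(40.8×4.04) = 2.123×10^-5 K/W
R_ceramic-fibre blanket = L/(kA) = 0.105/(0.0754×4.04) = 0.3447 K/W
R_total = 0.3447 K/W
Q = ΔT / R_total = 498 / 0.3447

Q ≈ 1440 W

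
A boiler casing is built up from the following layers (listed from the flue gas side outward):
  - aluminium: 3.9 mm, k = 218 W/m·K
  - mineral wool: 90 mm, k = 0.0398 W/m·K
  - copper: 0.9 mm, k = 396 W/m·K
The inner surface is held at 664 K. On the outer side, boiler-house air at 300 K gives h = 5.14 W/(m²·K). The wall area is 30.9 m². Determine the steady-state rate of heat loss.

Q ≈ 4580 W

Treating each layer as a thermal resistance in series:
R_aluminium = L/(kA) = 0.0039/(218×30.9) = 5.79×10^-7 K/W
R_mineral wool = L/(kA) = 0.09/(0.0398×30.9) = 0.07318 K/W
R_copper = L/(kA) = 0.0009/(396×30.9) = 7.355×10^-8 K/W
R_outer film = 1/(h_o·A) = 1/(5.14×30.9) = 0.006296 K/W
R_total = 0.07948 K/W
Q = ΔT / R_total = 364 / 0.07948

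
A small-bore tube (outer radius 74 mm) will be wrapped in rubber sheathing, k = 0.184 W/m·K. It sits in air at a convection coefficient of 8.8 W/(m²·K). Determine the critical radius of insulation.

For a cylinder r_cr = k/h = 0.184/8.8
r_cr = 20.9 mm; since the bare radius (74 mm) is above r_cr, any added insulation will reduce heat loss.

r_cr ≈ 20.9 mm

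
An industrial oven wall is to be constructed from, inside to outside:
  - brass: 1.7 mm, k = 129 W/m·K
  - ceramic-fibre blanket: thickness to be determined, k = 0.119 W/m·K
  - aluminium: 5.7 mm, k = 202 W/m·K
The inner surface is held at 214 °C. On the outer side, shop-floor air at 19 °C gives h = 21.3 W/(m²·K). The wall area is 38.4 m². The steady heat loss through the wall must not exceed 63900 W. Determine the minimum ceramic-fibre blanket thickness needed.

Treating each layer as a thermal resistance in series:
R_brass = L/(kA) = 0.0017/(129×38.4) = 3.432×10^-7 K/W
R_aluminium = L/(kA) = 0.0057/(202×38.4) = 7.348×10^-7 K/W
R_outer film = 1/(h_o·A) = 1/(21.3×38.4) = 0.001223 K/W
Sum of the known resistances R_other = 0.001224 K/W
Required total resistance R_tot = ΔT/Q_allow = 195/63900 = 0.003052 K/W
R_ceramic-fibre blanket = R_tot − R_other = 0.001828 K/W
L = R·k·A = 0.001828×0.119×38.4

L ≈ 8.35 mm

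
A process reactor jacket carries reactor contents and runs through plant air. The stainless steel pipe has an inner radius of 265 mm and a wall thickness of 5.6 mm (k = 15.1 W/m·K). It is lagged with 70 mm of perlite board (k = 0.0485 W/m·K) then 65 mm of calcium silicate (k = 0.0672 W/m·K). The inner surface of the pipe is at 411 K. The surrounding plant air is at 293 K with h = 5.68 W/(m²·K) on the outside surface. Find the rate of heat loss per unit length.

Cylindrical conduction, so R = ln(r₂/r₁)/(2πkL) per layer, in series:
R_stainless steel pipe wall = ln(270.6/265)/(2π×15.1×1) = 2.204×10^-4 K/W
R_perlite board = ln(340.6/270.6)/(2π×0.0485×1) = 0.755 K/W
R_calcium silicate = ln(405.6/340.6)/(2π×0.0672×1) = 0.4137 K/W
R_outer film = 1/(h_o·2πr_oL) = 1/(5.68×2π×0.4056×1) = 0.06908 K/W
R_total = 1.238 K/W
Q = ΔT/R_total = 118/1.238

q′ ≈ 95.3 W/m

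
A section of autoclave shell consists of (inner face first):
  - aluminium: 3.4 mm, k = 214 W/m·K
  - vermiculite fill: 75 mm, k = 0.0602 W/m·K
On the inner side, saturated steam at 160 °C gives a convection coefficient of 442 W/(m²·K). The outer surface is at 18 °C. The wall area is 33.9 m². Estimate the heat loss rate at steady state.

Model the wall as resistances in series:
R_inner film = 1/(h_i·A) = 1/(442×33.9) = 6.674×10^-5 K/W
R_aluminium = L/(kA) = 0.0034/(214×33.9) = 4.687×10^-7 K/W
R_vermiculite fill = L/(kA) = 0.075/(0.0602×33.9) = 0.03675 K/W
R_total = 0.03682 K/W
Q = ΔT / R_total = 142 / 0.03682

Q ≈ 3860 W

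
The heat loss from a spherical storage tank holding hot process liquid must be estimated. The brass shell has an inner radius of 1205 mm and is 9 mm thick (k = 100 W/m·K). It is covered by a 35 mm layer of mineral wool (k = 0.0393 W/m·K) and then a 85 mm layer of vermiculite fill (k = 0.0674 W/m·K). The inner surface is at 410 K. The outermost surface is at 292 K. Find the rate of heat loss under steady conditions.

Each spherical layer contributes R = (1/r_i − 1/r_o)/(4πk):
R_brass shell = (1/1.205 − 1/1.214)/(4π×100) = 4.896×10^-6 K/W
R_mineral wool = (1/1.214 − 1/1.249)/(4π×0.0393) = 0.04674 K/W
R_vermiculite fill = (1/1.249 − 1/1.334)/(4π×0.0674) = 0.06023 K/W
R_total = 0.107 K/W
Q = ΔT/R_total = 118/0.107

Q ≈ 1100 W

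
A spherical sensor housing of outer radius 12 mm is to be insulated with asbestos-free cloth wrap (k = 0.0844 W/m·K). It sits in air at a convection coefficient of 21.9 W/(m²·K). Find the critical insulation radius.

For a sphere r_cr = 2k/h = 2×0.0844/21.9
r_cr = 7.71 mm; since the bare radius (12 mm) is above r_cr, any added insulation will reduce heat loss.

r_cr ≈ 7.71 mm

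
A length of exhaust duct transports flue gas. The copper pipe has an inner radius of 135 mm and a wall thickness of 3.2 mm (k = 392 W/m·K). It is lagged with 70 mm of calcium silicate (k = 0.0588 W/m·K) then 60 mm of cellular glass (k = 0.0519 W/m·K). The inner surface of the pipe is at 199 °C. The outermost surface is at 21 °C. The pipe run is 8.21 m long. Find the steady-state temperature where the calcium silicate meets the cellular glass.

T ≈ 94.3 °C

For a radial system each layer contributes R = ln(r_out/r_in)/(2πkL); films add R = 1/(hA).
R_copper pipe wall = ln(138.2/135)/(2π×392×8.21) = 1.159×10^-6 K/W
R_calcium silicate = ln(208.2/138.2)/(2π×0.0588×8.21) = 0.1351 K/W
R_cellular glass = ln(268.2/208.2)/(2π×0.0519×8.21) = 0.09459 K/W
R_total = 0.2297 K/W
Q = ΔT/R_total = 178/0.2297
Q = 775 W
T_interface = T_inner − Q·ΣR(inner→interface) = 199 − 775×0.1351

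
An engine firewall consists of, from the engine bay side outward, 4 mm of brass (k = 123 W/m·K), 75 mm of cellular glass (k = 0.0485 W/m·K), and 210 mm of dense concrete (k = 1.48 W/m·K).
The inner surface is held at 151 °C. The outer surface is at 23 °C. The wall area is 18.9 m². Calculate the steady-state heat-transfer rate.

Series thermal resistances:
R_brass = L/(kA) = 0.004/(123×18.9) = 1.721×10^-6 K/W
R_cellular glass = L/(kA) = 0.075/(0.0485×18.9) = 0.08182 K/W
R_dense concrete = L/(kA) = 0.21/(1.48×18.9) = 0.007508 K/W
R_total = 0.08933 K/W
Q = ΔT / R_total = 128 / 0.08933

Q ≈ 1430 W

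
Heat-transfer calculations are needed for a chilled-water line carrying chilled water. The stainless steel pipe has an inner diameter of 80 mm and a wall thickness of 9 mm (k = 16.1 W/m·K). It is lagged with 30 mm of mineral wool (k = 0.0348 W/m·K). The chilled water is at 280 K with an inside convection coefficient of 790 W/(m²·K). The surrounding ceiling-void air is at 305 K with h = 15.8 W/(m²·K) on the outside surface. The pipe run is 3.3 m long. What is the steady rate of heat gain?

Q ≈ 35.6 W

For a radial system each layer contributes R = ln(r_out/r_in)/(2πkL); films add R = 1/(hA).
R_inner film = 1/(h_i·2πr₁L) = 1/(790×2π×0.04×3.3) = 0.001526 K/W
R_stainless steel pipe wall = ln(49/40)/(2π×16.1×3.3) = 6.079×10^-4 K/W
R_mineral wool = ln(79/49)/(2π×0.0348×3.3) = 0.6619 K/W
R_outer film = 1/(h_o·2πr_oL) = 1/(15.8×2π×0.079×3.3) = 0.03864 K/W
R_total = 0.7027 K/W
Q = ΔT/R_total = 25/0.7027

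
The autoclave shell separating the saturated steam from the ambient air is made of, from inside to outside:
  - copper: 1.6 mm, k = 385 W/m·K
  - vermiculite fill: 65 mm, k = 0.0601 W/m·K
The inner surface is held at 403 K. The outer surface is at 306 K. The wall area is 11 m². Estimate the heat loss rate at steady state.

Q ≈ 987 W

Model the wall as resistances in series:
R_copper = L/(kA) = 0.0016/(385×11) = 3.778×10^-7 K/W
R_vermiculite fill = L/(kA) = 0.065/(0.0601×11) = 0.09832 K/W
R_total = 0.09832 K/W
Q = ΔT / R_total = 97 / 0.09832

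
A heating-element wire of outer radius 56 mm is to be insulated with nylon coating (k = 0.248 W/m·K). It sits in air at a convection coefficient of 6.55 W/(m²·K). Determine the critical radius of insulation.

For a cylinder r_cr = k/h = 0.248/6.55
r_cr = 37.9 mm; since the bare radius (56 mm) is above r_cr, any added insulation will reduce heat loss.

r_cr ≈ 37.9 mm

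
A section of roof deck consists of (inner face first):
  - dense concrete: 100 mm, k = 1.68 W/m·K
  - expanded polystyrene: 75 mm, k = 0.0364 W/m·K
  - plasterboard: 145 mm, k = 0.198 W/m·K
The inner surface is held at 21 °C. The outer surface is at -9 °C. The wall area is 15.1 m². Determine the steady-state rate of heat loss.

Using the resistance-network approach (series):
R_dense concrete = L/(kA) = 0.1/(1.68×15.1) = 0.003942 K/W
R_expanded polystyrene = L/(kA) = 0.075/(0.0364×15.1) = 0.1365 K/W
R_plasterboard = L/(kA) = 0.145/(0.198×15.1) = 0.0485 K/W
R_total = 0.1889 K/W
Q = ΔT / R_total = 30 / 0.1889

Q ≈ 159 W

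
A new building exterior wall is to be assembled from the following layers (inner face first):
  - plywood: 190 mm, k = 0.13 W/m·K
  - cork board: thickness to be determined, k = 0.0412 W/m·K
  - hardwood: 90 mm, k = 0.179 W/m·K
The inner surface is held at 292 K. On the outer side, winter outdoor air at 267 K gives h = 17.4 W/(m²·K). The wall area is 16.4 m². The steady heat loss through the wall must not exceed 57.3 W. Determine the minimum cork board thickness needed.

L ≈ 212 mm

Thermal resistances in series:
R_plywood = L/(kA) = 0.19/(0.13×16.4) = 0.08912 K/W
R_hardwood = L/(kA) = 0.09/(0.179×16.4) = 0.03066 K/W
R_outer film = 1/(h_o·A) = 1/(17.4×16.4) = 0.003504 K/W
Sum of the known resistances R_other = 0.1233 K/W
Required total resistance R_tot = ΔT/Q_allow = 25/57.3 = 0.4363 K/W
R_cork board = R_tot − R_other = 0.313 K/W
L = R·k·A = 0.313×0.0412×16.4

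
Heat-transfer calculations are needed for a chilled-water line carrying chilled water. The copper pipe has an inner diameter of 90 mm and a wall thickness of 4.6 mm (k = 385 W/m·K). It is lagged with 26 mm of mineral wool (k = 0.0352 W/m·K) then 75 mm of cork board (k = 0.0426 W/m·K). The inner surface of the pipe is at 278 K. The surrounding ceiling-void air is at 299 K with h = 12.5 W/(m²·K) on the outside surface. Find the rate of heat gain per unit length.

For a radial system each layer contributes R = ln(r_out/r_in)/(2πkL); films add R = 1/(hA).
R_copper pipe wall = ln(49.6/45)/(2π×385×1) = 4.023×10^-5 K/W
R_mineral wool = ln(75.6/49.6)/(2π×0.0352×1) = 1.906 K/W
R_cork board = ln(150.6/75.6)/(2π×0.0426×1) = 2.575 K/W
R_outer film = 1/(h_o·2πr_oL) = 1/(12.5×2π×0.1506×1) = 0.08454 K/W
R_total = 4.565 K/W
Q = ΔT/R_total = 21/4.565

q′ ≈ 4.6 W/m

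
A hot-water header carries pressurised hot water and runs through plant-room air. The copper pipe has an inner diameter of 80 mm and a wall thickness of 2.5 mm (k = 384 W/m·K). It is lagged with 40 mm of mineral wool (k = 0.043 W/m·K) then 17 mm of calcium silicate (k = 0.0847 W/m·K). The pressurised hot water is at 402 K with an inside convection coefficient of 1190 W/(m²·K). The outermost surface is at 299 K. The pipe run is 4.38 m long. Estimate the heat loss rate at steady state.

Q ≈ 161 W

Treating each annulus and film as a series resistance:
R_inner film = 1/(h_i·2πr₁L) = 1/(1190×2π×0.04×4.38) = 7.634×10^-4 K/W
R_copper pipe wall = ln(42.5/40)/(2π×384×4.38) = 5.737×10^-6 K/W
R_mineral wool = ln(82.5/42.5)/(2π×0.043×4.38) = 0.5605 K/W
R_calcium silicate = ln(99.5/82.5)/(2π×0.0847×4.38) = 0.08038 K/W
R_total = 0.6417 K/W
Q = ΔT/R_total = 103/0.6417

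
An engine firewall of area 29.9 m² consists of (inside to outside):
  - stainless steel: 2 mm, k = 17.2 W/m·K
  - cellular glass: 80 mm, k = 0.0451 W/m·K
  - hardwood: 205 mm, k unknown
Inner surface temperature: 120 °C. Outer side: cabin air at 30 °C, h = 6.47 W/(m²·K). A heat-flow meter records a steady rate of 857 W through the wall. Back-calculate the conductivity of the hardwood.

k ≈ 0.169 W/(m·K)

Series thermal resistances:
R_stainless steel = L/(kA) = 0.002/(17.2×29.9) = 3.889×10^-6 K/W
R_cellular glass = L/(kA) = 0.08/(0.0451×29.9) = 0.05933 K/W
R_outer film = 1/(h_o·A) = 1/(6.47×29.9) = 0.005169 K/W
Sum of known resistances R_other = 0.0645 K/W
Total R = ΔT/Q = 90/857 = 0.105 K/W
R_hardwood = R_total − R_other = 0.04052 K/W
k = L/(R·A) = 0.205/(0.04052×29.9)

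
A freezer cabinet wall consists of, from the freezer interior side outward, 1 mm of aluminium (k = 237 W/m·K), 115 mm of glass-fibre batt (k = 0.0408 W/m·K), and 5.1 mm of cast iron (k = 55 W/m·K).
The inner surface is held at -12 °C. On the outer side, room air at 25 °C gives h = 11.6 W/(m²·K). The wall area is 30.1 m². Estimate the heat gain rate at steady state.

Q ≈ 383 W

Using the resistance-network approach (series):
R_aluminium = L/(kA) = 0.001/(237×30.1) = 1.402×10^-7 K/W
R_glass-fibre batt = L/(kA) = 0.115/(0.0408×30.1) = 0.09364 K/W
R_cast iron = L/(kA) = 0.0051/(55×30.1) = 3.081×10^-6 K/W
R_outer film = 1/(h_o·A) = 1/(11.6×30.1) = 0.002864 K/W
R_total = 0.09651 K/W
Q = ΔT / R_total = 37 / 0.09651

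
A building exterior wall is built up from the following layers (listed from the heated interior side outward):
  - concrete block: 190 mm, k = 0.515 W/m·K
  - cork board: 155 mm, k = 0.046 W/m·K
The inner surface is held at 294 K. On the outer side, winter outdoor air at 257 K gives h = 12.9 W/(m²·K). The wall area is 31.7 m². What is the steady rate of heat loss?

Q ≈ 307 W

Model the wall as resistances in series:
R_concrete block = L/(kA) = 0.19/(0.515×31.7) = 0.01164 K/W
R_cork board = L/(kA) = 0.155/(0.046×31.7) = 0.1063 K/W
R_outer film = 1/(h_o·A) = 1/(12.9×31.7) = 0.002445 K/W
R_total = 0.1204 K/W
Q = ΔT / R_total = 37 / 0.1204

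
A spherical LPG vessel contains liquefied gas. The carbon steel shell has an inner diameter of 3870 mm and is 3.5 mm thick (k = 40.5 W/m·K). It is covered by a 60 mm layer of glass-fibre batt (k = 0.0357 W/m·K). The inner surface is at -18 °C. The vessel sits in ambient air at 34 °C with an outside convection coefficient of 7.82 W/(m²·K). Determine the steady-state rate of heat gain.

Q ≈ 1400 W

Spherical conduction: R = (1/r_in − 1/r_out)/(4πk) per layer; series-sum.
R_carbon steel shell = (1/1.935 − 1/1.9385)/(4π×40.5) = 1.833×10^-6 K/W
R_glass-fibre batt = (1/1.9385 − 1/1.9985)/(4π×0.0357) = 0.03452 K/W
R_outer film = 1/(h·4πr_o²) = 1/(7.82×4π×1.9985²) = 0.002548 K/W
R_total = 0.03707 K/W
Q = ΔT/R_total = 52/0.03707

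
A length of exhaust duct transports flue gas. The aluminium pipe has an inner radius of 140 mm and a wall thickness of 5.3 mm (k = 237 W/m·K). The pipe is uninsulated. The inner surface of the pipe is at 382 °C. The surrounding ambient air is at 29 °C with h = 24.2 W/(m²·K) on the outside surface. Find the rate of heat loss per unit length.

Treating each annulus and film as a series resistance:
R_aluminium pipe wall = ln(145.3/140)/(2π×237×1) = 2.495×10^-5 K/W
R_outer film = 1/(h_o·2πr_oL) = 1/(24.2×2π×0.1453×1) = 0.04526 K/W
R_total = 0.04529 K/W
Q = ΔT/R_total = 353/0.04529

q′ ≈ 7790 W/m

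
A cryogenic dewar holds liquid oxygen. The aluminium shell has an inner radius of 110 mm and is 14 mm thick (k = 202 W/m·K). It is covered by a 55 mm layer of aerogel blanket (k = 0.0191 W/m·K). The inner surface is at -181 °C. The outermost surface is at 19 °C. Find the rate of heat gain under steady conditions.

For a spherical shell R = (1/r₁ − 1/r₂)/(4πk); film R = 1/(h·4πr²). In series:
R_aluminium shell = (1/0.11 − 1/0.124)/(4π×202) = 4.043×10^-4 K/W
R_aerogel blanket = (1/0.124 − 1/0.179)/(4π×0.0191) = 10.32 K/W
R_total = 10.32 K/W
Q = ΔT/R_total = 200/10.32

Q ≈ 19.4 W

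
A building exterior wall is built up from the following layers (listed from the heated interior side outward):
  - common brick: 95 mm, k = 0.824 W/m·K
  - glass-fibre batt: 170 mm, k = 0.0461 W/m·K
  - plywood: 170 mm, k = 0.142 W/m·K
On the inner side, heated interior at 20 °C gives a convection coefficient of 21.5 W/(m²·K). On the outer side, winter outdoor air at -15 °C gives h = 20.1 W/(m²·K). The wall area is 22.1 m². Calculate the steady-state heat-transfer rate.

Treating each layer as a thermal resistance in series:
R_inner film = 1/(h_i·A) = 1/(21.5×22.1) = 0.002105 K/W
R_common brick = L/(kA) = 0.095/(0.824×22.1) = 0.005217 K/W
R_glass-fibre batt = L/(kA) = 0.17/(0.0461×22.1) = 0.1669 K/W
R_plywood = L/(kA) = 0.17/(0.142×22.1) = 0.05417 K/W
R_outer film = 1/(h_o·A) = 1/(20.1×22.1) = 0.002251 K/W
R_total = 0.2306 K/W
Q = ΔT / R_total = 35 / 0.2306

Q ≈ 152 W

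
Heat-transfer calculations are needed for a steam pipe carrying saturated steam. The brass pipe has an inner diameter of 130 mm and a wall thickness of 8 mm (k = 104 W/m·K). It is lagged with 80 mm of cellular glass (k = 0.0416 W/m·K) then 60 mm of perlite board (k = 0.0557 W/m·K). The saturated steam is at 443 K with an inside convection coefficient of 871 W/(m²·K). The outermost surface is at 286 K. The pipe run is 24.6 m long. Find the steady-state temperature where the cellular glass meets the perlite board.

Per-layer cylindrical resistances, series-summed:
R_inner film = 1/(h_i·2πr₁L) = 1/(871×2π×0.065×24.6) = 1.143×10^-4 K/W
R_brass pipe wall = ln(73/65)/(2π×104×24.6) = 7.221×10^-6 K/W
R_cellular glass = ln(153/73)/(2π×0.0416×24.6) = 0.1151 K/W
R_perlite board = ln(213/153)/(2π×0.0557×24.6) = 0.03843 K/W
R_total = 0.1536 K/W
Q = ΔT/R_total = 157/0.1536
Q = 1020 W
T_interface = T_inner − Q·ΣR(inner→interface) = 443 − 1020×0.1152

T ≈ 325 K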